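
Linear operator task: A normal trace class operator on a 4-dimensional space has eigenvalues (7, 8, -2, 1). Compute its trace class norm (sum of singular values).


For a normal operator, singular values equal |eigenvalues|.
Trace norm = sum |lambda_i| = 7 + 8 + 2 + 1
= 18

18


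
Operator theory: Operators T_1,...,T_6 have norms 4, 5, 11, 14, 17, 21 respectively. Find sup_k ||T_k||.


By the Uniform Boundedness Principle, the supremum of norms is finite.
sup_k ||T_k|| = max(4, 5, 11, 14, 17, 21) = 21

21


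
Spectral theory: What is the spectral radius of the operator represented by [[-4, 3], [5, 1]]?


For a 2x2 matrix, eigenvalues satisfy lambda^2 - (trace)*lambda + det = 0
trace = -4 + 1 = -3
det = -4*1 - 3*5 = -19
discriminant = (-3)^2 - 4*(-19) = 85
spectral radius = max |eigenvalue| = 6.1098

6.1098


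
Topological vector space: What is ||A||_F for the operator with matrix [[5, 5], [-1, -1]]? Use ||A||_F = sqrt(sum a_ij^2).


||A||_F^2 = sum a_ij^2
= 5^2 + 5^2 + (-1)^2 + (-1)^2
= 25 + 25 + 1 + 1 = 52
||A||_F = sqrt(52) = 7.2111

7.2111


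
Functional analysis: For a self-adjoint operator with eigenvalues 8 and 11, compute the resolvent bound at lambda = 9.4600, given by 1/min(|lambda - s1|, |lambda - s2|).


dist(9.4600, {8, 11}) = min(|9.4600 - 8|, |9.4600 - 11|)
= min(1.4600, 1.5400) = 1.4600
Resolvent bound = 1/1.4600 = 0.6849

0.6849


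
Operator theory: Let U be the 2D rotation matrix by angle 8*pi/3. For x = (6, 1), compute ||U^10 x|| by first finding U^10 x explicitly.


U is a rotation by theta = 8*pi/3
U^10 = rotation by 10*theta = 80*pi/3 = 2*pi/3 (mod 2*pi)
cos(2*pi/3) = -0.5000, sin(2*pi/3) = 0.8660
U^10 x = (-0.5000 * 6 - 0.8660 * 1, 0.8660 * 6 + -0.5000 * 1)
= (-3.8660, 4.6962)
||U^10 x|| = sqrt((-3.8660)^2 + 4.6962^2) = sqrt(37.0000) = 6.0828

6.0828


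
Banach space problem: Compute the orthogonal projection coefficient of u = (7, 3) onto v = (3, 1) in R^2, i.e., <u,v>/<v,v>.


Computing <u,v> = 7*3 + 3*1 = 24
Computing <v,v> = 3^2 + 1^2 = 10
Projection coefficient = 24/10 = 2.4000

2.4000


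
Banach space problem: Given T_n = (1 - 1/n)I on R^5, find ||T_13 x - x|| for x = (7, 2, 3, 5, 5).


T_13 x - x = (1 - 1/13)x - x = -x/13
||x|| = sqrt(112) = 10.5830
||T_13 x - x|| = ||x||/13 = 10.5830/13 = 0.8141

0.8141


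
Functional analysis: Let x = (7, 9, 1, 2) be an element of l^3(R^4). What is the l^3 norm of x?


The l^3 norm = (sum |x_i|^3)^(1/3)
Sum of 3th powers = 343 + 729 + 1 + 8 = 1081
||x||_3 = (1081)^(1/3) = 10.2630

10.2630


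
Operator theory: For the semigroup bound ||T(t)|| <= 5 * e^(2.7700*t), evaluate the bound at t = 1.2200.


||T(1.2200)|| <= 5 * exp(2.7700 * 1.2200)
= 5 * exp(3.3794)
= 5 * 29.3532
= 146.7658

146.7658


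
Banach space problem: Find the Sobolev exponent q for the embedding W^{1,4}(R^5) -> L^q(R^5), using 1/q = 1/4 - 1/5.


Using the Sobolev embedding formula: 1/q = 1/p - k/n
1/q = 1/4 - 1/5 = 1/20
q = 1/(1/20) = 20

20.0000


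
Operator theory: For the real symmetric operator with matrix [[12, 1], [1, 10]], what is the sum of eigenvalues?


For a self-adjoint (symmetric) matrix, the eigenvalues are real.
The sum of eigenvalues equals the trace of the matrix.
trace = 12 + 10 = 22

22


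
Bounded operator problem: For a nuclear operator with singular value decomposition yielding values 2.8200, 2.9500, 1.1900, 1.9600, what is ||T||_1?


The nuclear norm is the sum of all singular values.
||T||_1 = 2.8200 + 2.9500 + 1.1900 + 1.9600
= 8.9200

8.9200


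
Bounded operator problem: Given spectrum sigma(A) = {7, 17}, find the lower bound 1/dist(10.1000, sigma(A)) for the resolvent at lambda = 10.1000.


dist(10.1000, {7, 17}) = min(|10.1000 - 7|, |10.1000 - 17|)
= min(3.1000, 6.9000) = 3.1000
Resolvent bound = 1/3.1000 = 0.3226

0.3226


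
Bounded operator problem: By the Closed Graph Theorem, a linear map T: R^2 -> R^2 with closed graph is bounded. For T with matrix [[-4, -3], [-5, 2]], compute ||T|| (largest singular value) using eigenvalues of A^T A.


A^T A = [[41, 2], [2, 13]]
trace(A^T A) = 54, det(A^T A) = 529
discriminant = 54^2 - 4*529 = 800
Largest eigenvalue of A^T A = (trace + sqrt(disc))/2 = 41.1421
||T|| = sqrt(41.1421) = 6.4142

6.4142


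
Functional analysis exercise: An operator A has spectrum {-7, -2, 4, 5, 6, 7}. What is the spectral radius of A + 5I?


Spectrum of A + 5I = {-2, 3, 9, 10, 11, 12}
Spectral radius = max |lambda| over the shifted spectrum
= max(2, 3, 9, 10, 11, 12) = 12

12


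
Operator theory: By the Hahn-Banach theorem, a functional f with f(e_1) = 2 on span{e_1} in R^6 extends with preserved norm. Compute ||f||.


The norm of f is given by ||f|| = sup_{||x||=1} |f(x)|.
On span{e_1}, ||e_1|| = 1, so ||f|| = |f(e_1)| / ||e_1||
= |2| / 1 = 2.0000

2.0000


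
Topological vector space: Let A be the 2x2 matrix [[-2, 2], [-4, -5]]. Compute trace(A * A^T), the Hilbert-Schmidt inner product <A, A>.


trace(A * A^T) = sum of squares of all entries
= (-2)^2 + 2^2 + (-4)^2 + (-5)^2
= 4 + 4 + 16 + 25
= 49

49


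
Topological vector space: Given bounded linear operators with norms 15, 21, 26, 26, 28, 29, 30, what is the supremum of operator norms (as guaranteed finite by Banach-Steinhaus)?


By the Uniform Boundedness Principle, the supremum of norms is finite.
sup_k ||T_k|| = max(15, 21, 26, 26, 28, 29, 30) = 30

30


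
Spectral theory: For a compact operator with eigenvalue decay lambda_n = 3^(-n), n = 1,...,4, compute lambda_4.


The eigenvalue formula gives lambda_4 = 1/3^4
= 1/81
= 0.0123

0.0123


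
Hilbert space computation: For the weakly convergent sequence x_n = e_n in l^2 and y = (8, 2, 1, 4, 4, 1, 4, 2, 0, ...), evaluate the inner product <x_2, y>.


x_2 = e_2 is the standard basis vector with 1 in position 2.
<x_2, y> = y_2 = 2
As n -> infinity, <x_n, y> -> 0, confirming weak convergence of (x_n) to 0.

2


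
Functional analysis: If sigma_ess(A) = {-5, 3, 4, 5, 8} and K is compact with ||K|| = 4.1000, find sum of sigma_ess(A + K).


By Weyl's theorem, the essential spectrum is invariant under compact perturbations.
sigma_ess(A + K) = sigma_ess(A) = {-5, 3, 4, 5, 8}
Sum = -5 + 3 + 4 + 5 + 8 = 15

15


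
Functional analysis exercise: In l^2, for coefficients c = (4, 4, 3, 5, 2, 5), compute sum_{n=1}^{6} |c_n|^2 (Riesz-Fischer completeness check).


sum |c_n|^2 = 4^2 + 4^2 + 3^2 + 5^2 + 2^2 + 5^2
= 16 + 16 + 9 + 25 + 4 + 25
= 95

95


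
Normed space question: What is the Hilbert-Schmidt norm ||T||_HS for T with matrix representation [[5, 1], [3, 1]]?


The Hilbert-Schmidt norm is sqrt(sum of squares of all entries).
Sum of squares = 5^2 + 1^2 + 3^2 + 1^2
= 25 + 1 + 9 + 1 = 36
||T||_HS = sqrt(36) = 6.0000

6.0000


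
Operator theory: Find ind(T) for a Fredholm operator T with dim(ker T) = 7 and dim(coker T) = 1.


The Fredholm index is defined as ind(T) = dim(ker T) - dim(coker T)
= 7 - 1
= 6

6


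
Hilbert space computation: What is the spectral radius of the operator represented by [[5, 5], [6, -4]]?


For a 2x2 matrix, eigenvalues satisfy lambda^2 - (trace)*lambda + det = 0
trace = 5 + -4 = 1
det = 5*-4 - 5*6 = -50
discriminant = 1^2 - 4*(-50) = 201
spectral radius = max |eigenvalue| = 7.5887

7.5887


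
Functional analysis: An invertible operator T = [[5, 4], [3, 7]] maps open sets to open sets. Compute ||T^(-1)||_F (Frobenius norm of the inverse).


det(T) = 5*7 - 4*3 = 23
T^(-1) = (1/23) * [[7, -4], [-3, 5]] = [[0.3043, -0.1739], [-0.1304, 0.2174]]
||T^(-1)||_F^2 = 0.3043^2 + (-0.1739)^2 + (-0.1304)^2 + 0.2174^2 = 0.1871
||T^(-1)||_F = sqrt(0.1871) = 0.4326

0.4326


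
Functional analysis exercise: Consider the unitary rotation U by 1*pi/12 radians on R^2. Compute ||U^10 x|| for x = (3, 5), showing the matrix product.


U is a rotation by theta = 1*pi/12
U^10 = rotation by 10*theta = 10*pi/12
cos(10*pi/12) = -0.8660, sin(10*pi/12) = 0.5000
U^10 x = (-0.8660 * 3 - 0.5000 * 5, 0.5000 * 3 + -0.8660 * 5)
= (-5.0981, -2.8301)
||U^10 x|| = sqrt((-5.0981)^2 + (-2.8301)^2) = sqrt(34.0000) = 5.8310

5.8310


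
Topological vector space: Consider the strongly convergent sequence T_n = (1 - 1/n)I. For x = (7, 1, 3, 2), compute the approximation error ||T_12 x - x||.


T_12 x - x = (1 - 1/12)x - x = -x/12
||x|| = sqrt(63) = 7.9373
||T_12 x - x|| = ||x||/12 = 7.9373/12 = 0.6614

0.6614


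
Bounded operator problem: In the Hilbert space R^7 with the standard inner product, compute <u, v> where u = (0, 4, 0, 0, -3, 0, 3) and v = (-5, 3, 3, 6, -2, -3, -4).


Computing the standard inner product <u, v> = sum u_i * v_i
= 0*-5 + 4*3 + 0*3 + 0*6 + -3*-2 + 0*-3 + 3*-4
= 0 + 12 + 0 + 0 + 6 + 0 + -12
= 6

6


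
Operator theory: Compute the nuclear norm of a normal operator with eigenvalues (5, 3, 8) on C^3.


For a normal operator, singular values equal |eigenvalues|.
Trace norm = sum |lambda_i| = 5 + 3 + 8
= 16

16


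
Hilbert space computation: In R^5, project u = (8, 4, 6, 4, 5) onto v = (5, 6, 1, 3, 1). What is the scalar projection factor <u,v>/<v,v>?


Computing <u,v> = 8*5 + 4*6 + 6*1 + 4*3 + 5*1 = 87
Computing <v,v> = 5^2 + 6^2 + 1^2 + 3^2 + 1^2 = 72
Projection coefficient = 87/72 = 1.2083

1.2083


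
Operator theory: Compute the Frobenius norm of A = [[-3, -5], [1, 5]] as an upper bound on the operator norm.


||A||_F^2 = sum a_ij^2
= (-3)^2 + (-5)^2 + 1^2 + 5^2
= 9 + 25 + 1 + 25 = 60
||A||_F = sqrt(60) = 7.7460

7.7460


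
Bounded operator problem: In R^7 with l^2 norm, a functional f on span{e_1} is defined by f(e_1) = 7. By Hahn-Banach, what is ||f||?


The norm of f is given by ||f|| = sup_{||x||=1} |f(x)|.
On span{e_1}, ||e_1|| = 1, so ||f|| = |f(e_1)| / ||e_1||
= |7| / 1 = 7.0000

7.0000


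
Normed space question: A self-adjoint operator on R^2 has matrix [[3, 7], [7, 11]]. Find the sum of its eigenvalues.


For a self-adjoint (symmetric) matrix, the eigenvalues are real.
The sum of eigenvalues equals the trace of the matrix.
trace = 3 + 11 = 14

14


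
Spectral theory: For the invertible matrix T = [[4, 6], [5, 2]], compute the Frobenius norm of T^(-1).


det(T) = 4*2 - 6*5 = -22
T^(-1) = (1/-22) * [[2, -6], [-5, 4]] = [[-0.0909, 0.2727], [0.2273, -0.1818]]
||T^(-1)||_F^2 = (-0.0909)^2 + 0.2727^2 + 0.2273^2 + (-0.1818)^2 = 0.1674
||T^(-1)||_F = sqrt(0.1674) = 0.4091

0.4091


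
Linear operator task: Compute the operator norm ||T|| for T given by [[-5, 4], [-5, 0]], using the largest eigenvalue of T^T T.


A^T A = [[50, -20], [-20, 16]]
trace(A^T A) = 66, det(A^T A) = 400
discriminant = 66^2 - 4*400 = 2756
Largest eigenvalue of A^T A = (trace + sqrt(disc))/2 = 59.2488
||T|| = sqrt(59.2488) = 7.6973

7.6973


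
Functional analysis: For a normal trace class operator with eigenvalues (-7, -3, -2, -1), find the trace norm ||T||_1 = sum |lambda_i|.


For a normal operator, singular values equal |eigenvalues|.
Trace norm = sum |lambda_i| = 7 + 3 + 2 + 1
= 13

13


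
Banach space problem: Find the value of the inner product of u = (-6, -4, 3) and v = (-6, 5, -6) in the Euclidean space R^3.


Computing the standard inner product <u, v> = sum u_i * v_i
= -6*-6 + -4*5 + 3*-6
= 36 + -20 + -18
= -2

-2


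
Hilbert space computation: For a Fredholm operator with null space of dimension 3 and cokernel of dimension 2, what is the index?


The Fredholm index is defined as ind(T) = dim(ker T) - dim(coker T)
= 3 - 2
= 1

1


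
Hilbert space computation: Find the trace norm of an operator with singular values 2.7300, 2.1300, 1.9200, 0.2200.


The nuclear norm is the sum of all singular values.
||T||_1 = 2.7300 + 2.1300 + 1.9200 + 0.2200
= 7.0000

7.0000


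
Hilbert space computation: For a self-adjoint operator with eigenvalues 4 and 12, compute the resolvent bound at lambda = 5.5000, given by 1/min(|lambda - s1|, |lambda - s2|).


dist(5.5000, {4, 12}) = min(|5.5000 - 4|, |5.5000 - 12|)
= min(1.5000, 6.5000) = 1.5000
Resolvent bound = 1/1.5000 = 0.6667

0.6667


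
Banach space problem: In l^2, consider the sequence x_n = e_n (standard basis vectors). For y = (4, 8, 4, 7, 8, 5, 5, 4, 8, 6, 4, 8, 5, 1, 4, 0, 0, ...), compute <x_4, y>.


x_4 = e_4 is the standard basis vector with 1 in position 4.
<x_4, y> = y_4 = 7
As n -> infinity, <x_n, y> -> 0, confirming weak convergence of (x_n) to 0.

7


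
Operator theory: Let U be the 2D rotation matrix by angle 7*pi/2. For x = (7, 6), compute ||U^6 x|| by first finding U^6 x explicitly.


U is a rotation by theta = 7*pi/2
U^6 = rotation by 6*theta = 42*pi/2 = 2*pi/2 (mod 2*pi)
cos(2*pi/2) = -1.0000, sin(2*pi/2) = 0.0000
U^6 x = (-1.0000 * 7 - 0.0000 * 6, 0.0000 * 7 + -1.0000 * 6)
= (-7.0000, -6.0000)
||U^6 x|| = sqrt((-7.0000)^2 + (-6.0000)^2) = sqrt(85.0000) = 9.2195

9.2195


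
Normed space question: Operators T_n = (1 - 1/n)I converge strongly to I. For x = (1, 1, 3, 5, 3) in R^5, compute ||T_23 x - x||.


T_23 x - x = (1 - 1/23)x - x = -x/23
||x|| = sqrt(45) = 6.7082
||T_23 x - x|| = ||x||/23 = 6.7082/23 = 0.2917

0.2917


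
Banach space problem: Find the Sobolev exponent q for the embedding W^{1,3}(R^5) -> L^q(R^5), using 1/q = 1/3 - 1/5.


Using the Sobolev embedding formula: 1/q = 1/p - k/n
1/q = 1/3 - 1/5 = 2/15
q = 1/(2/15) = 15/2 = 7.5000

7.5000


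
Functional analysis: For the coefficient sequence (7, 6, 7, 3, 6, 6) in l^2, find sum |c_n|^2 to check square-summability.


sum |c_n|^2 = 7^2 + 6^2 + 7^2 + 3^2 + 6^2 + 6^2
= 49 + 36 + 49 + 9 + 36 + 36
= 215

215


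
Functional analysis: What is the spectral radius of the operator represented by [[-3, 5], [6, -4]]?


For a 2x2 matrix, eigenvalues satisfy lambda^2 - (trace)*lambda + det = 0
trace = -3 + -4 = -7
det = -3*-4 - 5*6 = -18
discriminant = (-7)^2 - 4*(-18) = 121
spectral radius = max |eigenvalue| = 9.0000

9.0000


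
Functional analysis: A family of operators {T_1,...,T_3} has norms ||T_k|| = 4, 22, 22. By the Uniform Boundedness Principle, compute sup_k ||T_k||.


By the Uniform Boundedness Principle, the supremum of norms is finite.
sup_k ||T_k|| = max(4, 22, 22) = 22

22


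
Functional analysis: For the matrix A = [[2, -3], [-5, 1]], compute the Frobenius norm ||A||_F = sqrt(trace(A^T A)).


||A||_F^2 = sum a_ij^2
= 2^2 + (-3)^2 + (-5)^2 + 1^2
= 4 + 9 + 25 + 1 = 39
||A||_F = sqrt(39) = 6.2450

6.2450


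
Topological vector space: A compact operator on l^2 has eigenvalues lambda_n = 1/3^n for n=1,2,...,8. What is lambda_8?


The eigenvalue formula gives lambda_8 = 1/3^8
= 1/6561
= 1.5242e-04

1.5242e-04


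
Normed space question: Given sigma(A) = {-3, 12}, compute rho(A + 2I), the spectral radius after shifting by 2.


Spectrum of A + 2I = {-1, 14}
Spectral radius = max |lambda| over the shifted spectrum
= max(1, 14) = 14

14


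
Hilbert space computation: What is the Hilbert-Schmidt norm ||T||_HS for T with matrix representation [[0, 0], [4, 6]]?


The Hilbert-Schmidt norm is sqrt(sum of squares of all entries).
Sum of squares = 0^2 + 0^2 + 4^2 + 6^2
= 0 + 0 + 16 + 36 = 52
||T||_HS = sqrt(52) = 7.2111

7.2111


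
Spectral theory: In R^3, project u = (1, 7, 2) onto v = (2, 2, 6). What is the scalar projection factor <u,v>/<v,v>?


Computing <u,v> = 1*2 + 7*2 + 2*6 = 28
Computing <v,v> = 2^2 + 2^2 + 6^2 = 44
Projection coefficient = 28/44 = 0.6364

0.6364


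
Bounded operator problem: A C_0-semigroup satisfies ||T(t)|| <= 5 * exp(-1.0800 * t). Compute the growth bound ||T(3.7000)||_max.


||T(3.7000)|| <= 5 * exp(-1.0800 * 3.7000)
= 5 * exp(-3.9960)
= 5 * 0.0184
= 0.0919

0.0919


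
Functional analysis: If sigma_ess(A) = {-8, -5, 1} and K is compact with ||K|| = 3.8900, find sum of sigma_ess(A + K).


By Weyl's theorem, the essential spectrum is invariant under compact perturbations.
sigma_ess(A + K) = sigma_ess(A) = {-8, -5, 1}
Sum = -8 + -5 + 1 = -12

-12


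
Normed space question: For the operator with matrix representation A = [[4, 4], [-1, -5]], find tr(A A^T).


trace(A * A^T) = sum of squares of all entries
= 4^2 + 4^2 + (-1)^2 + (-5)^2
= 16 + 16 + 1 + 25
= 58

58


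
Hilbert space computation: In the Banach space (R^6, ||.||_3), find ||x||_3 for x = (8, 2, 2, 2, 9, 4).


The l^3 norm = (sum |x_i|^3)^(1/3)
Sum of 3th powers = 512 + 8 + 8 + 8 + 729 + 64 = 1329
||x||_3 = (1329)^(1/3) = 10.9945

10.9945


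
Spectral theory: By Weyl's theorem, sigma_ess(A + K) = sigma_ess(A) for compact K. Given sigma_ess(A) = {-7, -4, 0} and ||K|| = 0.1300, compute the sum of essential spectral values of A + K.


By Weyl's theorem, the essential spectrum is invariant under compact perturbations.
sigma_ess(A + K) = sigma_ess(A) = {-7, -4, 0}
Sum = -7 + -4 + 0 = -11

-11


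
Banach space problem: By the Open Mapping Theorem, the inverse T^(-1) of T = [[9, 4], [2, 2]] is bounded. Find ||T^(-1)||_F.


det(T) = 9*2 - 4*2 = 10
T^(-1) = (1/10) * [[2, -4], [-2, 9]] = [[0.2000, -0.4000], [-0.2000, 0.9000]]
||T^(-1)||_F^2 = 0.2000^2 + (-0.4000)^2 + (-0.2000)^2 + 0.9000^2 = 1.0500
||T^(-1)||_F = sqrt(1.0500) = 1.0247

1.0247


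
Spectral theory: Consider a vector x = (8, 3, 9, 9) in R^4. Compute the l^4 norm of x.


The l^4 norm = (sum |x_i|^4)^(1/4)
Sum of 4th powers = 4096 + 81 + 6561 + 6561 = 17299
||x||_4 = (17299)^(1/4) = 11.4685

11.4685


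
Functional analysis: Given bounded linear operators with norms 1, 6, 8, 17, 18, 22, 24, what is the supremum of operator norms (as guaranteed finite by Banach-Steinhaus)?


By the Uniform Boundedness Principle, the supremum of norms is finite.
sup_k ||T_k|| = max(1, 6, 8, 17, 18, 22, 24) = 24

24


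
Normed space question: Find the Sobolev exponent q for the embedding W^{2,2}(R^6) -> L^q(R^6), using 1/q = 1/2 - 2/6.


Using the Sobolev embedding formula: 1/q = 1/p - k/n
1/q = 1/2 - 2/6 = 1/6
q = 1/(1/6) = 6

6.0000


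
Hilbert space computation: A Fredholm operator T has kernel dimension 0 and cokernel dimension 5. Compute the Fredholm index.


The Fredholm index is defined as ind(T) = dim(ker T) - dim(coker T)
= 0 - 5
= -5

-5


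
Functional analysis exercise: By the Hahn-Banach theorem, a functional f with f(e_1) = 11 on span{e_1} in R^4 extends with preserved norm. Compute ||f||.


The norm of f is given by ||f|| = sup_{||x||=1} |f(x)|.
On span{e_1}, ||e_1|| = 1, so ||f|| = |f(e_1)| / ||e_1||
= |11| / 1 = 11.0000

11.0000


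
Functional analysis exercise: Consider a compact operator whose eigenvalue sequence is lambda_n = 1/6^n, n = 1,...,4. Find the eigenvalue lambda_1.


The eigenvalue formula gives lambda_1 = 1/6^1
= 1/6
= 0.1667

0.1667


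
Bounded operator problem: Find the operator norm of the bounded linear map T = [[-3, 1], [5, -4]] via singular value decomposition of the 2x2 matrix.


A^T A = [[34, -23], [-23, 17]]
trace(A^T A) = 51, det(A^T A) = 49
discriminant = 51^2 - 4*49 = 2405
Largest eigenvalue of A^T A = (trace + sqrt(disc))/2 = 50.0204
||T|| = sqrt(50.0204) = 7.0725

7.0725


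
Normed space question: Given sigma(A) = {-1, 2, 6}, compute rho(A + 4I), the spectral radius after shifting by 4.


Spectrum of A + 4I = {3, 6, 10}
Spectral radius = max |lambda| over the shifted spectrum
= max(3, 6, 10) = 10

10


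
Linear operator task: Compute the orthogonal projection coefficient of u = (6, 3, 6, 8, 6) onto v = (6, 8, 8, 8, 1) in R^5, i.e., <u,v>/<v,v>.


Computing <u,v> = 6*6 + 3*8 + 6*8 + 8*8 + 6*1 = 178
Computing <v,v> = 6^2 + 8^2 + 8^2 + 8^2 + 1^2 = 229
Projection coefficient = 178/229 = 0.7773

0.7773


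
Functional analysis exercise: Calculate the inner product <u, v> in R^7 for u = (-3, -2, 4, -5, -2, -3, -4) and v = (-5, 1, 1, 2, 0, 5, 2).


Computing the standard inner product <u, v> = sum u_i * v_i
= -3*-5 + -2*1 + 4*1 + -5*2 + -2*0 + -3*5 + -4*2
= 15 + -2 + 4 + -10 + 0 + -15 + -8
= -16

-16


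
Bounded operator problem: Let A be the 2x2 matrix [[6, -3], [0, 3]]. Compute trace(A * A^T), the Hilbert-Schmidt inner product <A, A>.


trace(A * A^T) = sum of squares of all entries
= 6^2 + (-3)^2 + 0^2 + 3^2
= 36 + 9 + 0 + 9
= 54

54


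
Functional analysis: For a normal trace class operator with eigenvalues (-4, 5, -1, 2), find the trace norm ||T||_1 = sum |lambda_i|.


For a normal operator, singular values equal |eigenvalues|.
Trace norm = sum |lambda_i| = 4 + 5 + 1 + 2
= 12

12


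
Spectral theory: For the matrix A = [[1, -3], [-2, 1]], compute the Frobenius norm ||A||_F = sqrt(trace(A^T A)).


||A||_F^2 = sum a_ij^2
= 1^2 + (-3)^2 + (-2)^2 + 1^2
= 1 + 9 + 4 + 1 = 15
||A||_F = sqrt(15) = 3.8730

3.8730


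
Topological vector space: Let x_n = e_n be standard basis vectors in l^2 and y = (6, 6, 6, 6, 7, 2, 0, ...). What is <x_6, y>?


x_6 = e_6 is the standard basis vector with 1 in position 6.
<x_6, y> = y_6 = 2
As n -> infinity, <x_n, y> -> 0, confirming weak convergence of (x_n) to 0.

2


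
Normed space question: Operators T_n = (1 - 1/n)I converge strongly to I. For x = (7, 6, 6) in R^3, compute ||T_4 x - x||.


T_4 x - x = (1 - 1/4)x - x = -x/4
||x|| = sqrt(121) = 11.0000
||T_4 x - x|| = ||x||/4 = 11.0000/4 = 2.7500

2.7500


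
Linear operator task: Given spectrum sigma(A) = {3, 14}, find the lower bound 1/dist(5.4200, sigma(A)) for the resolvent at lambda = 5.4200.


dist(5.4200, {3, 14}) = min(|5.4200 - 3|, |5.4200 - 14|)
= min(2.4200, 8.5800) = 2.4200
Resolvent bound = 1/2.4200 = 0.4132

0.4132


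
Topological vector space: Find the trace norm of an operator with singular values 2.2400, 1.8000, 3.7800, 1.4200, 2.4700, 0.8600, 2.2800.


The nuclear norm is the sum of all singular values.
||T||_1 = 2.2400 + 1.8000 + 3.7800 + 1.4200 + 2.4700 + 0.8600 + 2.2800
= 14.8500

14.8500


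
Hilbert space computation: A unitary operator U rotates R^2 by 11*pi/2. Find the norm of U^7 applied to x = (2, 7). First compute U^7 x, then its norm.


U is a rotation by theta = 11*pi/2
U^7 = rotation by 7*theta = 77*pi/2 = 1*pi/2 (mod 2*pi)
cos(1*pi/2) = 0.0000, sin(1*pi/2) = 1.0000
U^7 x = (0.0000 * 2 - 1.0000 * 7, 1.0000 * 2 + 0.0000 * 7)
= (-7.0000, 2.0000)
||U^7 x|| = sqrt((-7.0000)^2 + 2.0000^2) = sqrt(53.0000) = 7.2801

7.2801


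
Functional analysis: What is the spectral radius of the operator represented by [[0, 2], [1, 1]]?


For a 2x2 matrix, eigenvalues satisfy lambda^2 - (trace)*lambda + det = 0
trace = 0 + 1 = 1
det = 0*1 - 2*1 = -2
discriminant = 1^2 - 4*(-2) = 9
spectral radius = max |eigenvalue| = 2.0000

2.0000


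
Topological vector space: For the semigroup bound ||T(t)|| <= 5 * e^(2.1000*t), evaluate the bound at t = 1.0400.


||T(1.0400)|| <= 5 * exp(2.1000 * 1.0400)
= 5 * exp(2.1840)
= 5 * 8.8818
= 44.4088

44.4088


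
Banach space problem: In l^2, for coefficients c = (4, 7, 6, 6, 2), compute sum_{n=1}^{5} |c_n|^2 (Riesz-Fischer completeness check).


sum |c_n|^2 = 4^2 + 7^2 + 6^2 + 6^2 + 2^2
= 16 + 49 + 36 + 36 + 4
= 141

141


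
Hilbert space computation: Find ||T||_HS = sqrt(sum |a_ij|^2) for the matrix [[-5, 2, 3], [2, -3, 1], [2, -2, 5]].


The Hilbert-Schmidt norm is sqrt(sum of squares of all entries).
Sum of squares = (-5)^2 + 2^2 + 3^2 + 2^2 + (-3)^2 + 1^2 + 2^2 + (-2)^2 + 5^2
= 25 + 4 + 9 + 4 + 9 + 1 + 4 + 4 + 25 = 85
||T||_HS = sqrt(85) = 9.2195

9.2195


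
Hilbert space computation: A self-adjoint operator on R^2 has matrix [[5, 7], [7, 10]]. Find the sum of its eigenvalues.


For a self-adjoint (symmetric) matrix, the eigenvalues are real.
The sum of eigenvalues equals the trace of the matrix.
trace = 5 + 10 = 15

15


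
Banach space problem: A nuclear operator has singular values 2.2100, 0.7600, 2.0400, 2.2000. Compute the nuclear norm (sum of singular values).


The nuclear norm is the sum of all singular values.
||T||_1 = 2.2100 + 0.7600 + 2.0400 + 2.2000
= 7.2100

7.2100


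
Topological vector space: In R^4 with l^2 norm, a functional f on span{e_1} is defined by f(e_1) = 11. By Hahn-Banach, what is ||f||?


The norm of f is given by ||f|| = sup_{||x||=1} |f(x)|.
On span{e_1}, ||e_1|| = 1, so ||f|| = |f(e_1)| / ||e_1||
= |11| / 1 = 11.0000

11.0000


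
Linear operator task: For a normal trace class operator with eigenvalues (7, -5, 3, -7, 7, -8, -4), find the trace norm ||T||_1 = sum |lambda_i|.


For a normal operator, singular values equal |eigenvalues|.
Trace norm = sum |lambda_i| = 7 + 5 + 3 + 7 + 7 + 8 + 4
= 41

41


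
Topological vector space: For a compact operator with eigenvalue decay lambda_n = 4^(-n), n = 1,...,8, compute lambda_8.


The eigenvalue formula gives lambda_8 = 1/4^8
= 1/65536
= 1.5259e-05

1.5259e-05


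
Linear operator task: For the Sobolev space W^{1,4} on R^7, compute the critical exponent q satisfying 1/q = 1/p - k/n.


Using the Sobolev embedding formula: 1/q = 1/p - k/n
1/q = 1/4 - 1/7 = 3/28
q = 1/(3/28) = 28/3 = 9.3333

9.3333


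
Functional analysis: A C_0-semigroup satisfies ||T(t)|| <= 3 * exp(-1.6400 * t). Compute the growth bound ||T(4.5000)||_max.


||T(4.5000)|| <= 3 * exp(-1.6400 * 4.5000)
= 3 * exp(-7.3800)
= 3 * 6.2360e-04
= 0.0019

0.0019


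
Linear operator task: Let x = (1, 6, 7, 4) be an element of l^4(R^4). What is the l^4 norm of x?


The l^4 norm = (sum |x_i|^4)^(1/4)
Sum of 4th powers = 1 + 1296 + 2401 + 256 = 3954
||x||_4 = (3954)^(1/4) = 7.9297

7.9297


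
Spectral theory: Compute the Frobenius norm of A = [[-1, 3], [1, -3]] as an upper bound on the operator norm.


||A||_F^2 = sum a_ij^2
= (-1)^2 + 3^2 + 1^2 + (-3)^2
= 1 + 9 + 1 + 9 = 20
||A||_F = sqrt(20) = 4.4721

4.4721


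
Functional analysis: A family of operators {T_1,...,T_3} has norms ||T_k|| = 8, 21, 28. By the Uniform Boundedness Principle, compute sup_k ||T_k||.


By the Uniform Boundedness Principle, the supremum of norms is finite.
sup_k ||T_k|| = max(8, 21, 28) = 28

28


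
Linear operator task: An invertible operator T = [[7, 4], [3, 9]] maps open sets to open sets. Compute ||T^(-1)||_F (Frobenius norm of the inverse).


det(T) = 7*9 - 4*3 = 51
T^(-1) = (1/51) * [[9, -4], [-3, 7]] = [[0.1765, -0.0784], [-0.0588, 0.1373]]
||T^(-1)||_F^2 = 0.1765^2 + (-0.0784)^2 + (-0.0588)^2 + 0.1373^2 = 0.0596
||T^(-1)||_F = sqrt(0.0596) = 0.2441

0.2441


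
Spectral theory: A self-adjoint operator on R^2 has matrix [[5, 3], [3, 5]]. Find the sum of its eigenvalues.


For a self-adjoint (symmetric) matrix, the eigenvalues are real.
The sum of eigenvalues equals the trace of the matrix.
trace = 5 + 5 = 10

10


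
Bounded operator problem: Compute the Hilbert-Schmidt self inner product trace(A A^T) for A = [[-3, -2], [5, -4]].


trace(A * A^T) = sum of squares of all entries
= (-3)^2 + (-2)^2 + 5^2 + (-4)^2
= 9 + 4 + 25 + 16
= 54

54


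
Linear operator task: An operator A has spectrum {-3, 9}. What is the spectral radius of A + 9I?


Spectrum of A + 9I = {6, 18}
Spectral radius = max |lambda| over the shifted spectrum
= max(6, 18) = 18

18


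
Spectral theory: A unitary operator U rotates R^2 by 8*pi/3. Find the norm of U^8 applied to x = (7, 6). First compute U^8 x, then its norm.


U is a rotation by theta = 8*pi/3
U^8 = rotation by 8*theta = 64*pi/3 = 4*pi/3 (mod 2*pi)
cos(4*pi/3) = -0.5000, sin(4*pi/3) = -0.8660
U^8 x = (-0.5000 * 7 - -0.8660 * 6, -0.8660 * 7 + -0.5000 * 6)
= (1.6962, -9.0622)
||U^8 x|| = sqrt(1.6962^2 + (-9.0622)^2) = sqrt(85.0000) = 9.2195

9.2195


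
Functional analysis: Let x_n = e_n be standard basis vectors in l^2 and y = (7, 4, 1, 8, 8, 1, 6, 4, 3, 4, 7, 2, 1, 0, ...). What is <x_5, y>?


x_5 = e_5 is the standard basis vector with 1 in position 5.
<x_5, y> = y_5 = 8
As n -> infinity, <x_n, y> -> 0, confirming weak convergence of (x_n) to 0.

8


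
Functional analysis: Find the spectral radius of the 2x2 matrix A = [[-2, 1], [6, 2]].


For a 2x2 matrix, eigenvalues satisfy lambda^2 - (trace)*lambda + det = 0
trace = -2 + 2 = 0
det = -2*2 - 1*6 = -10
discriminant = 0^2 - 4*(-10) = 40
spectral radius = max |eigenvalue| = 3.1623

3.1623


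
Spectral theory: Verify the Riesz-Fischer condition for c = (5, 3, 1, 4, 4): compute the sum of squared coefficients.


sum |c_n|^2 = 5^2 + 3^2 + 1^2 + 4^2 + 4^2
= 25 + 9 + 1 + 16 + 16
= 67

67


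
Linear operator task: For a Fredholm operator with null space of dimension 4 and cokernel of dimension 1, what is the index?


The Fredholm index is defined as ind(T) = dim(ker T) - dim(coker T)
= 4 - 1
= 3

3


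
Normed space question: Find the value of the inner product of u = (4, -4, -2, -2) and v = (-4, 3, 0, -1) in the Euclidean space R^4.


Computing the standard inner product <u, v> = sum u_i * v_i
= 4*-4 + -4*3 + -2*0 + -2*-1
= -16 + -12 + 0 + 2
= -26

-26


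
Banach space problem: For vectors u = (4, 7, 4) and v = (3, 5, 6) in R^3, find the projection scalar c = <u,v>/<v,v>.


Computing <u,v> = 4*3 + 7*5 + 4*6 = 71
Computing <v,v> = 3^2 + 5^2 + 6^2 = 70
Projection coefficient = 71/70 = 1.0143

1.0143


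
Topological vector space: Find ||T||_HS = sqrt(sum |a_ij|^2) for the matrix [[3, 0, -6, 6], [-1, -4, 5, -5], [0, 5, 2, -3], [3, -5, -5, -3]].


The Hilbert-Schmidt norm is sqrt(sum of squares of all entries).
Sum of squares = 3^2 + 0^2 + (-6)^2 + 6^2 + (-1)^2 + (-4)^2 + 5^2 + (-5)^2 + 0^2 + 5^2 + 2^2 + (-3)^2 + 3^2 + (-5)^2 + (-5)^2 + (-3)^2
= 9 + 0 + 36 + 36 + 1 + 16 + 25 + 25 + 0 + 25 + 4 + 9 + 9 + 25 + 25 + 9 = 254
||T||_HS = sqrt(254) = 15.9374

15.9374


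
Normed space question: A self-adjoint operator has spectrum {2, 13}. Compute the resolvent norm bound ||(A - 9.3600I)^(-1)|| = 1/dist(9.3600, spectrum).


dist(9.3600, {2, 13}) = min(|9.3600 - 2|, |9.3600 - 13|)
= min(7.3600, 3.6400) = 3.6400
Resolvent bound = 1/3.6400 = 0.2747

0.2747


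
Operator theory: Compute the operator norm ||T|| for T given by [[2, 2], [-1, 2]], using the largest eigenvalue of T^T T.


A^T A = [[5, 2], [2, 8]]
trace(A^T A) = 13, det(A^T A) = 36
discriminant = 13^2 - 4*36 = 25
Largest eigenvalue of A^T A = (trace + sqrt(disc))/2 = 9.0000
||T|| = sqrt(9.0000) = 3.0000

3.0000


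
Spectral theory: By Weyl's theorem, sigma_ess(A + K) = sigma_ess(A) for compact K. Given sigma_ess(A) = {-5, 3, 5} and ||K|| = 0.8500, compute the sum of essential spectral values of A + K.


By Weyl's theorem, the essential spectrum is invariant under compact perturbations.
sigma_ess(A + K) = sigma_ess(A) = {-5, 3, 5}
Sum = -5 + 3 + 5 = 3

3


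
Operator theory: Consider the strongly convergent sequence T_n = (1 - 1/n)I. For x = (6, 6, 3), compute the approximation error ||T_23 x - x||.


T_23 x - x = (1 - 1/23)x - x = -x/23
||x|| = sqrt(81) = 9.0000
||T_23 x - x|| = ||x||/23 = 9.0000/23 = 0.3913

0.3913


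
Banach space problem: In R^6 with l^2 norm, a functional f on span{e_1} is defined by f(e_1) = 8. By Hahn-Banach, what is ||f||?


The norm of f is given by ||f|| = sup_{||x||=1} |f(x)|.
On span{e_1}, ||e_1|| = 1, so ||f|| = |f(e_1)| / ||e_1||
= |8| / 1 = 8.0000

8.0000


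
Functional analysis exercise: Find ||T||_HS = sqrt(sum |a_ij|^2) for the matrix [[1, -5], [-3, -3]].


The Hilbert-Schmidt norm is sqrt(sum of squares of all entries).
Sum of squares = 1^2 + (-5)^2 + (-3)^2 + (-3)^2
= 1 + 25 + 9 + 9 = 44
||T||_HS = sqrt(44) = 6.6332

6.6332


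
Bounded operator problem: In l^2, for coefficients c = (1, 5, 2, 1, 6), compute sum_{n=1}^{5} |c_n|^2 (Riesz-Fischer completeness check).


sum |c_n|^2 = 1^2 + 5^2 + 2^2 + 1^2 + 6^2
= 1 + 25 + 4 + 1 + 36
= 67

67


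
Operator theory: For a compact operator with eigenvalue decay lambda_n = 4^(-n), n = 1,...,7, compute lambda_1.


The eigenvalue formula gives lambda_1 = 1/4^1
= 1/4
= 0.2500

0.2500


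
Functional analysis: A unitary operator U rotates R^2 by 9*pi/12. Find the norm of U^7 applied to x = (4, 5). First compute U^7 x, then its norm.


U is a rotation by theta = 9*pi/12
U^7 = rotation by 7*theta = 63*pi/12 = 15*pi/12 (mod 2*pi)
cos(15*pi/12) = -0.7071, sin(15*pi/12) = -0.7071
U^7 x = (-0.7071 * 4 - -0.7071 * 5, -0.7071 * 4 + -0.7071 * 5)
= (0.7071, -6.3640)
||U^7 x|| = sqrt(0.7071^2 + (-6.3640)^2) = sqrt(41.0000) = 6.4031

6.4031


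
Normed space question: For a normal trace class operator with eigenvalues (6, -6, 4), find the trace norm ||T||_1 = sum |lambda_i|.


For a normal operator, singular values equal |eigenvalues|.
Trace norm = sum |lambda_i| = 6 + 6 + 4
= 16

16


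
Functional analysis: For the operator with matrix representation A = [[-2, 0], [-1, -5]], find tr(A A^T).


trace(A * A^T) = sum of squares of all entries
= (-2)^2 + 0^2 + (-1)^2 + (-5)^2
= 4 + 0 + 1 + 25
= 30

30


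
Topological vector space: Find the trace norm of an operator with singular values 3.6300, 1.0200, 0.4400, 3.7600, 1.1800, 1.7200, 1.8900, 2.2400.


The nuclear norm is the sum of all singular values.
||T||_1 = 3.6300 + 1.0200 + 0.4400 + 3.7600 + 1.1800 + 1.7200 + 1.8900 + 2.2400
= 15.8800

15.8800


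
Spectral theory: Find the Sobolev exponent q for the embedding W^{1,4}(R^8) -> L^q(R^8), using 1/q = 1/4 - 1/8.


Using the Sobolev embedding formula: 1/q = 1/p - k/n
1/q = 1/4 - 1/8 = 1/8
q = 1/(1/8) = 8

8.0000


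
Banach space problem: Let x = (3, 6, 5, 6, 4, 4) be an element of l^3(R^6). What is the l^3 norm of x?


The l^3 norm = (sum |x_i|^3)^(1/3)
Sum of 3th powers = 27 + 216 + 125 + 216 + 64 + 64 = 712
||x||_3 = (712)^(1/3) = 8.9295

8.9295


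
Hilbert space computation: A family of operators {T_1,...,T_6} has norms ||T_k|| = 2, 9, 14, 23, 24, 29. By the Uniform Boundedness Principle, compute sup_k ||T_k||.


By the Uniform Boundedness Principle, the supremum of norms is finite.
sup_k ||T_k|| = max(2, 9, 14, 23, 24, 29) = 29

29


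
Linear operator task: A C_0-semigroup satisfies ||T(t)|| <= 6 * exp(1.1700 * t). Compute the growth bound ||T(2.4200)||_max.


||T(2.4200)|| <= 6 * exp(1.1700 * 2.4200)
= 6 * exp(2.8314)
= 6 * 16.9692
= 101.8152

101.8152


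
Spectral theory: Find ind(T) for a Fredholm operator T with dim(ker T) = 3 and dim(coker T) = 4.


The Fredholm index is defined as ind(T) = dim(ker T) - dim(coker T)
= 3 - 4
= -1

-1


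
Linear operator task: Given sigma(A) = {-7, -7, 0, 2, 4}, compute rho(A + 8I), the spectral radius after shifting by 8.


Spectrum of A + 8I = {1, 1, 8, 10, 12}
Spectral radius = max |lambda| over the shifted spectrum
= max(1, 1, 8, 10, 12) = 12

12


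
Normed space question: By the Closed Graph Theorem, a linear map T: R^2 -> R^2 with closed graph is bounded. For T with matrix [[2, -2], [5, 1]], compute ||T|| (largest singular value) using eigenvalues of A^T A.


A^T A = [[29, 1], [1, 5]]
trace(A^T A) = 34, det(A^T A) = 144
discriminant = 34^2 - 4*144 = 580
Largest eigenvalue of A^T A = (trace + sqrt(disc))/2 = 29.0416
||T|| = sqrt(29.0416) = 5.3890

5.3890


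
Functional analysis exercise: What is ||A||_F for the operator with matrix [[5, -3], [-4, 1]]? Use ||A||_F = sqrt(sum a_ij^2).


||A||_F^2 = sum a_ij^2
= 5^2 + (-3)^2 + (-4)^2 + 1^2
= 25 + 9 + 16 + 1 = 51
||A||_F = sqrt(51) = 7.1414

7.1414


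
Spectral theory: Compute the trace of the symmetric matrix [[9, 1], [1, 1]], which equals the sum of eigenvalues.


For a self-adjoint (symmetric) matrix, the eigenvalues are real.
The sum of eigenvalues equals the trace of the matrix.
trace = 9 + 1 = 10

10


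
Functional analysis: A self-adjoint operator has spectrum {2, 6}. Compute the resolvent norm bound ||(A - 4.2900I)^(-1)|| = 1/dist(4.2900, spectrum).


dist(4.2900, {2, 6}) = min(|4.2900 - 2|, |4.2900 - 6|)
= min(2.2900, 1.7100) = 1.7100
Resolvent bound = 1/1.7100 = 0.5848

0.5848


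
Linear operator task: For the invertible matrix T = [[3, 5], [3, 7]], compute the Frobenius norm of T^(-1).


det(T) = 3*7 - 5*3 = 6
T^(-1) = (1/6) * [[7, -5], [-3, 3]] = [[1.1667, -0.8333], [-0.5000, 0.5000]]
||T^(-1)||_F^2 = 1.1667^2 + (-0.8333)^2 + (-0.5000)^2 + 0.5000^2 = 2.5556
||T^(-1)||_F = sqrt(2.5556) = 1.5986

1.5986


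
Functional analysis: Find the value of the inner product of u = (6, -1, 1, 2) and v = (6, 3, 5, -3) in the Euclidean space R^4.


Computing the standard inner product <u, v> = sum u_i * v_i
= 6*6 + -1*3 + 1*5 + 2*-3
= 36 + -3 + 5 + -6
= 32

32


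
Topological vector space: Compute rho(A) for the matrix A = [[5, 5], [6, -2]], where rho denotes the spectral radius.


For a 2x2 matrix, eigenvalues satisfy lambda^2 - (trace)*lambda + det = 0
trace = 5 + -2 = 3
det = 5*-2 - 5*6 = -40
discriminant = 3^2 - 4*(-40) = 169
spectral radius = max |eigenvalue| = 8.0000

8.0000


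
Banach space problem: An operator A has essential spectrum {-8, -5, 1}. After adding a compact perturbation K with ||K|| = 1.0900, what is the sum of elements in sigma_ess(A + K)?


By Weyl's theorem, the essential spectrum is invariant under compact perturbations.
sigma_ess(A + K) = sigma_ess(A) = {-8, -5, 1}
Sum = -8 + -5 + 1 = -12

-12


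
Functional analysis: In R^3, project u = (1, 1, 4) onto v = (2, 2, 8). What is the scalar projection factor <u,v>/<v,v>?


Computing <u,v> = 1*2 + 1*2 + 4*8 = 36
Computing <v,v> = 2^2 + 2^2 + 8^2 = 72
Projection coefficient = 36/72 = 0.5000

0.5000


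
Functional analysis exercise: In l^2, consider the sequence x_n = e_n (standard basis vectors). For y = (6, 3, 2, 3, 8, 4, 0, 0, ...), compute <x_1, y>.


x_1 = e_1 is the standard basis vector with 1 in position 1.
<x_1, y> = y_1 = 6
As n -> infinity, <x_n, y> -> 0, confirming weak convergence of (x_n) to 0.

6


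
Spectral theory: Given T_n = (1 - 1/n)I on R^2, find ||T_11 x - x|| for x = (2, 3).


T_11 x - x = (1 - 1/11)x - x = -x/11
||x|| = sqrt(13) = 3.6056
||T_11 x - x|| = ||x||/11 = 3.6056/11 = 0.3278

0.3278


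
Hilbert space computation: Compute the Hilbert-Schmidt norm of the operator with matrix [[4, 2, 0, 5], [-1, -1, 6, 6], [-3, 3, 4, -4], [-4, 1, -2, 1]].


The Hilbert-Schmidt norm is sqrt(sum of squares of all entries).
Sum of squares = 4^2 + 2^2 + 0^2 + 5^2 + (-1)^2 + (-1)^2 + 6^2 + 6^2 + (-3)^2 + 3^2 + 4^2 + (-4)^2 + (-4)^2 + 1^2 + (-2)^2 + 1^2
= 16 + 4 + 0 + 25 + 1 + 1 + 36 + 36 + 9 + 9 + 16 + 16 + 16 + 1 + 4 + 1 = 191
||T||_HS = sqrt(191) = 13.8203

13.8203


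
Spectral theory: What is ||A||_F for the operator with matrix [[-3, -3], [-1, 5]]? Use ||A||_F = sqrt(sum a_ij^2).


||A||_F^2 = sum a_ij^2
= (-3)^2 + (-3)^2 + (-1)^2 + 5^2
= 9 + 9 + 1 + 25 = 44
||A||_F = sqrt(44) = 6.6332

6.6332


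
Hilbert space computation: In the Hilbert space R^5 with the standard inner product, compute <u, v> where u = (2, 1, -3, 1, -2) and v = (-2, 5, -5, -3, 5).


Computing the standard inner product <u, v> = sum u_i * v_i
= 2*-2 + 1*5 + -3*-5 + 1*-3 + -2*5
= -4 + 5 + 15 + -3 + -10
= 3

3


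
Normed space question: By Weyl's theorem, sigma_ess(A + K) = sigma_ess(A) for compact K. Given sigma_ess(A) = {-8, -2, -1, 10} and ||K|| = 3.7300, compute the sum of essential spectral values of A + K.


By Weyl's theorem, the essential spectrum is invariant under compact perturbations.
sigma_ess(A + K) = sigma_ess(A) = {-8, -2, -1, 10}
Sum = -8 + -2 + -1 + 10 = -1

-1


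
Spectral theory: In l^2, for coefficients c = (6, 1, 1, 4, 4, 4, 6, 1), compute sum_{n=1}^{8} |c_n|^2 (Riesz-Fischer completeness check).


sum |c_n|^2 = 6^2 + 1^2 + 1^2 + 4^2 + 4^2 + 4^2 + 6^2 + 1^2
= 36 + 1 + 1 + 16 + 16 + 16 + 36 + 1
= 123

123


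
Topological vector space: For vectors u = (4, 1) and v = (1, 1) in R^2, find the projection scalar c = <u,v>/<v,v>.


Computing <u,v> = 4*1 + 1*1 = 5
Computing <v,v> = 1^2 + 1^2 = 2
Projection coefficient = 5/2 = 2.5000

2.5000


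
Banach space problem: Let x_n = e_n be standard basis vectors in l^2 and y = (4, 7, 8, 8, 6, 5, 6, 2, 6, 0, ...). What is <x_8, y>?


x_8 = e_8 is the standard basis vector with 1 in position 8.
<x_8, y> = y_8 = 2
As n -> infinity, <x_n, y> -> 0, confirming weak convergence of (x_n) to 0.

2


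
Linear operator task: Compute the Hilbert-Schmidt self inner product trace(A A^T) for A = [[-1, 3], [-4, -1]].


trace(A * A^T) = sum of squares of all entries
= (-1)^2 + 3^2 + (-4)^2 + (-1)^2
= 1 + 9 + 16 + 1
= 27

27
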